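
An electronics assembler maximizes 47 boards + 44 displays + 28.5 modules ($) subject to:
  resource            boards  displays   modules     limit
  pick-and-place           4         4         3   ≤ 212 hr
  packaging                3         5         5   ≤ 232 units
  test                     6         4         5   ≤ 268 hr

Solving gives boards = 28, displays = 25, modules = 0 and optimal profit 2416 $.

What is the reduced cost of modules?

Check each constraint at x*: pick-and-place 212/212 (tight); packaging 209/232 (slack 23); test 268/268 (tight).
By complementary slackness, y = 0 for the non-binding constraint.
Dual feasibility on the basic columns requires 4·y_pick-and-place + 6·y_test = 47, 4·y_pick-and-place + 4·y_test = 44.
This yields shadow prices y_pick-and-place = 9.5, y_test = 1.5.
Reduced cost of modules: c₃ − yᵀa₃ = 28.5 − (9.5·3 + 1.5·5) = 28.5 − 36 = -7.5.

-7.5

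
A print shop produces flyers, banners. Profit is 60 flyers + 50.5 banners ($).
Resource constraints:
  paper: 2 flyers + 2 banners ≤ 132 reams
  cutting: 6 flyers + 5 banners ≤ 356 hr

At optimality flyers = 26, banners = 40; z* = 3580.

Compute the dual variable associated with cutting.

Check each constraint at x*: paper 132/132 (tight); cutting 356/356 (tight).
From A_Bᵀ y = c: 2·y_paper + 6·y_cutting = 60; 2·y_paper + 5·y_cutting = 50.5.
Solving: y_paper = 1.5, y_cutting = 9.5.
Shadow price of cutting = 9.5.

9.5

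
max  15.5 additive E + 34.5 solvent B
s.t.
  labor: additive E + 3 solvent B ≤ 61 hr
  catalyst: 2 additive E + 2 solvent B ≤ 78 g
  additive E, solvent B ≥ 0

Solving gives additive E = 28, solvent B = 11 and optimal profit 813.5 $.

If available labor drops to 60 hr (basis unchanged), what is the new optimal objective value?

At the optimum: labor uses 61 of 61 (binding); catalyst uses 78 of 78 (binding).
Dual feasibility on the basic columns requires 1·y_labor + 2·y_catalyst = 15.5, 3·y_labor + 2·y_catalyst = 34.5.
→ y_labor = 9.5 and y_catalyst = 3.
Δz = y_labor·Δb = 9.5 × (-1) = -9.5, so new z* = 813.5 − 9.5 = 804.

804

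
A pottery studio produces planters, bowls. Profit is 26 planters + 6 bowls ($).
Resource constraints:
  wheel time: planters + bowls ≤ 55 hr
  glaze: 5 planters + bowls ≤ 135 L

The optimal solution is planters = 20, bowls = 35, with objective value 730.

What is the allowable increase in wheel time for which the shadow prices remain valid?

80

Binding constraints: wheel time, glaze. The basis is B = [[1,1],[5,1]] with det -4.
Per unit increase in wheel time, x* moves by d = (-0.25, 1.25).
The basis stays optimal until planters reaches 0; allowable increase = 80 hr.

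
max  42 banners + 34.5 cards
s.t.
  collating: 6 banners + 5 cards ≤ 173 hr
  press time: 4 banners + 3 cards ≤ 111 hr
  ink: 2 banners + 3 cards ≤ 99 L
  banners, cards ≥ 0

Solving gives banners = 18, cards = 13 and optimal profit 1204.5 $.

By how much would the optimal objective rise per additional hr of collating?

Check each constraint at x*: collating 173/173 (tight); press time 111/111 (tight); ink 75/99 (slack 24).
Since ink is not tight, its dual is 0.
From A_Bᵀ y = c: 6·y_collating + 4·y_press time = 42; 5·y_collating + 3·y_press time = 34.5.
Solving: y_collating = 6, y_press time = 1.5.
Shadow price of collating = 6.

6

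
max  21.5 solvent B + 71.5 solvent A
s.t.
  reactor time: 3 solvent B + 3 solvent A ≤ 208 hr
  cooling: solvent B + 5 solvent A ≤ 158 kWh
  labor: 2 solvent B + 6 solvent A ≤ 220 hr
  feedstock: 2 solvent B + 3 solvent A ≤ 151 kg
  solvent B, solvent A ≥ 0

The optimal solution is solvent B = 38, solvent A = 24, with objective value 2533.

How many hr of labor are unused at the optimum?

0

labor used = 2·38 + 6·24 = 220; slack = 220 − 220 = 0.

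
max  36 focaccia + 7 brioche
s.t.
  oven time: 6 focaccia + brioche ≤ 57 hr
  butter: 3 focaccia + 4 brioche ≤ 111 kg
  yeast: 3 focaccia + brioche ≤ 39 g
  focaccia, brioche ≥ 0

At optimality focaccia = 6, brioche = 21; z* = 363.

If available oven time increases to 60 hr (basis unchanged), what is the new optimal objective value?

378

Check each constraint at x*: oven time 57/57 (tight); butter 102/111 (slack 9); yeast 39/39 (tight).
By complementary slackness, y = 0 for the non-binding constraint.
From A_Bᵀ y = c: 6·y_oven time + 3·y_yeast = 36; 1·y_oven time + 1·y_yeast = 7.
→ y_oven time = 5 and y_yeast = 2.
Δz = y_oven time·Δb = 5 × (3) = 15, so new z* = 363 + 15 = 378.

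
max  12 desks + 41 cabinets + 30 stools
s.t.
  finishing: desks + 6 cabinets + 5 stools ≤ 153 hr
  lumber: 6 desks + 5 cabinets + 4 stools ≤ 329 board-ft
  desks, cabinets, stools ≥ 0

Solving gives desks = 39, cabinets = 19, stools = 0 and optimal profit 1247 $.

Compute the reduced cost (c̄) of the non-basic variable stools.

-4

Check each constraint at x*: finishing 153/153 (tight); lumber 329/329 (tight).
The binding rows give the dual system: 1·y_finishing + 6·y_lumber = 12 and 6·y_finishing + 5·y_lumber = 41.
This yields shadow prices y_finishing = 6, y_lumber = 1.
Reduced cost of stools: c₃ − yᵀa₃ = 30 − (6·5 + 1·4) = 30 − 34 = -4.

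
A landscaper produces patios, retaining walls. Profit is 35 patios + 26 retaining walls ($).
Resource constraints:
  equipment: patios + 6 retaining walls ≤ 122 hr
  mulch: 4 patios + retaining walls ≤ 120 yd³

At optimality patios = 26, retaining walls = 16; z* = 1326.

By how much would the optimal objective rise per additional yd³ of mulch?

At the optimum: equipment uses 122 of 122 (binding); mulch uses 120 of 120 (binding).
The binding rows give the dual system: 1·y_equipment + 4·y_mulch = 35 and 6·y_equipment + 1·y_mulch = 26.
→ y_equipment = 3 and y_mulch = 8.
Shadow price of mulch = 8.

8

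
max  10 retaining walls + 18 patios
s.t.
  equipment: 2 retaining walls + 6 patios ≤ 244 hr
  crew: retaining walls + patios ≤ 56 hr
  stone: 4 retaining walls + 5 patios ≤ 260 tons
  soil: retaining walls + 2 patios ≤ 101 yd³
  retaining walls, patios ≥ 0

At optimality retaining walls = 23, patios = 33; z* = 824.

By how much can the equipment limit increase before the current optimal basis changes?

12

Binding constraints: equipment, crew. The basis is B = [[2,6],[1,1]] with det -4.
Per unit increase in equipment, x* moves by d = (-0.25, 0.25).
The basis stays optimal until stone becomes binding; allowable increase = 12 hr.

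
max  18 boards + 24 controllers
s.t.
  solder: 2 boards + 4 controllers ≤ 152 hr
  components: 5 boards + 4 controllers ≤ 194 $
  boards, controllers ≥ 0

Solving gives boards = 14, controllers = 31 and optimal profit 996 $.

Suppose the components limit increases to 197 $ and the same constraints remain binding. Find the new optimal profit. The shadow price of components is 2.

1002

Δb = 3, so new z* = 996 + (2)·(3) = 996 + 6 = 1002.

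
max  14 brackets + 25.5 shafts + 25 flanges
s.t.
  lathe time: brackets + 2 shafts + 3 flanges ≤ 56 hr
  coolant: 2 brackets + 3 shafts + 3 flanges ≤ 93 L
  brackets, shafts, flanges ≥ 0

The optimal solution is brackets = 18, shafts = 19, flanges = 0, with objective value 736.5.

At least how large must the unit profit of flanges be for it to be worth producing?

Both lathe time and coolant are binding at x*.
The binding rows give the dual system: 1·y_lathe time + 2·y_coolant = 14 and 2·y_lathe time + 3·y_coolant = 25.5.
Solving: y_lathe time = 9, y_coolant = 2.5.
flanges enters the basis when its profit ≥ yᵀa₃ = 9·3 + 2.5·3 = 34.5.

34.5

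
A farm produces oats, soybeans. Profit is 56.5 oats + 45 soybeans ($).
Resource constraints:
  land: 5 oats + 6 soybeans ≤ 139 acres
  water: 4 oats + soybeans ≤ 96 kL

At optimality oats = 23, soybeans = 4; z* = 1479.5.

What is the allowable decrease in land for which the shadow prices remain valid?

Binding constraints: land, water. The basis is B = [[5,6],[4,1]] with det -19.
Per unit decrease in land, x* moves by d = (0.0526, -0.2105).
The basis stays optimal until soybeans reaches 0; allowable decrease = 19 acres.

19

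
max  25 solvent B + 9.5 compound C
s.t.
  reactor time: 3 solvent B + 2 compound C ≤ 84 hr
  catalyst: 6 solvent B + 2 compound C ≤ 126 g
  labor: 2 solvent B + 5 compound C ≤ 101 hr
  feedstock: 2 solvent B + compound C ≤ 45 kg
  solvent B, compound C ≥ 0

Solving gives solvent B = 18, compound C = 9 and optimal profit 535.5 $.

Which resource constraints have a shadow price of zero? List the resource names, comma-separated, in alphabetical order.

reactor time: 72/84 (slack 12)
catalyst: 126/126 (binding)
labor: 81/101 (slack 20)
feedstock: 45/45 (binding)
By complementary slackness, a constraint with positive slack has shadow price 0 → labor, reactor time.

labor, reactor time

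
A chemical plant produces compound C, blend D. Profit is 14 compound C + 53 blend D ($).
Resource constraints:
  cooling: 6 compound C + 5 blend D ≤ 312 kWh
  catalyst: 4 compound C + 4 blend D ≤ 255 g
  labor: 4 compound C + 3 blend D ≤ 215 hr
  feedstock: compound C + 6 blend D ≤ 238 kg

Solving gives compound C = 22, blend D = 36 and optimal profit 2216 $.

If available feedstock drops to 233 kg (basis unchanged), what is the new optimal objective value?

2176

At the optimum: cooling uses 312 of 312 (binding); catalyst uses 232 of 255 (slack = 23); labor uses 196 of 215 (slack = 19); feedstock uses 238 of 238 (binding).
Slack constraints have shadow price 0 (complementary slackness).
The binding rows give the dual system: 6·y_cooling + 1·y_feedstock = 14 and 5·y_cooling + 6·y_feedstock = 53.
→ y_cooling = 1 and y_feedstock = 8.
Δz = y_feedstock·Δb = 8 × (-5) = -40, so new z* = 2216 − 40 = 2176.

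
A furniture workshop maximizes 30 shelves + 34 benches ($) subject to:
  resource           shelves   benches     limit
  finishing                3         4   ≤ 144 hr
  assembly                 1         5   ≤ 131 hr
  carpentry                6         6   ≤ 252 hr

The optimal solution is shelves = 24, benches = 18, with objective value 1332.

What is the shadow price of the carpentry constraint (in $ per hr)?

3

Binding: finishing and carpentry. Non-binding: assembly (17 unused).
Since assembly is not tight, its dual is 0.
From A_Bᵀ y = c: 3·y_finishing + 6·y_carpentry = 30; 4·y_finishing + 6·y_carpentry = 34.
This yields shadow prices y_finishing = 4, y_carpentry = 3.
Shadow price of carpentry = 3.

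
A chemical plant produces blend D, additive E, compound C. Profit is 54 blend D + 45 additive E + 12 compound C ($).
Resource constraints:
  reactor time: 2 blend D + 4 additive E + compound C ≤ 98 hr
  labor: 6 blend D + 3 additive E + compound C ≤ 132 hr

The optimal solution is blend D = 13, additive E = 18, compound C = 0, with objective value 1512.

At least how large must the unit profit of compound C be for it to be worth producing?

Both reactor time and labor are binding at x*.
The binding rows give the dual system: 2·y_reactor time + 6·y_labor = 54 and 4·y_reactor time + 3·y_labor = 45.
→ y_reactor time = 6 and y_labor = 7.
compound C enters the basis when its profit ≥ yᵀa₃ = 6·1 + 7·1 = 13.

13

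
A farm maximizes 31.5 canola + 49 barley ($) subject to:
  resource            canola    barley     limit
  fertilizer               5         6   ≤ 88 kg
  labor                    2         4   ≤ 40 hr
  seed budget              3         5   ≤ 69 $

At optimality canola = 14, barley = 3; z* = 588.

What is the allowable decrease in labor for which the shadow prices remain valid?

Binding constraints: fertilizer, labor. The basis is B = [[5,6],[2,4]] with det 8.
Per unit decrease in labor, x* moves by d = (0.75, -0.625).
The basis stays optimal until barley reaches 0; allowable decrease = 4.8 hr.

4.8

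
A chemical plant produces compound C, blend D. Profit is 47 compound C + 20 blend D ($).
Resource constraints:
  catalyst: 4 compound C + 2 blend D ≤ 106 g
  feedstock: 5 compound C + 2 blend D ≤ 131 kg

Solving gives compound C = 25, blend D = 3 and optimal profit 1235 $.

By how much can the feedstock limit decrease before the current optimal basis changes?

25

Binding constraints: catalyst, feedstock. The basis is B = [[4,2],[5,2]] with det -2.
Per unit decrease in feedstock, x* moves by d = (-1, 2).
The basis stays optimal until compound C reaches 0; allowable decrease = 25 kg.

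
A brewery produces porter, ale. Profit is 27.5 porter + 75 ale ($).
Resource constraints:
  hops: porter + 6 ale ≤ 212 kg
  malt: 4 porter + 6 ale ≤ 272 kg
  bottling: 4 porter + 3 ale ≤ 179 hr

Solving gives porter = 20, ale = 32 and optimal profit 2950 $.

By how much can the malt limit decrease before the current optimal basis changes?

Binding constraints: hops, malt. The basis is B = [[1,6],[4,6]] with det -18.
Per unit decrease in malt, x* moves by d = (-0.3333, 0.0556).
The basis stays optimal until porter reaches 0; allowable decrease = 60 kg.

60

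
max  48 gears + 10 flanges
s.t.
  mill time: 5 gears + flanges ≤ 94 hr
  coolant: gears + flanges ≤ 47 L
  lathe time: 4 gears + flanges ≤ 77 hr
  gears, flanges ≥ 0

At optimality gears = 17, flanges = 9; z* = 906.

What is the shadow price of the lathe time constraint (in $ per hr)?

2

Check each constraint at x*: mill time 94/94 (tight); coolant 26/47 (slack 21); lathe time 77/77 (tight).
By complementary slackness, y = 0 for the non-binding constraint.
The binding rows give the dual system: 5·y_mill time + 4·y_lathe time = 48 and 1·y_mill time + 1·y_lathe time = 10.
→ y_mill time = 8 and y_lathe time = 2.
Shadow price of lathe time = 2.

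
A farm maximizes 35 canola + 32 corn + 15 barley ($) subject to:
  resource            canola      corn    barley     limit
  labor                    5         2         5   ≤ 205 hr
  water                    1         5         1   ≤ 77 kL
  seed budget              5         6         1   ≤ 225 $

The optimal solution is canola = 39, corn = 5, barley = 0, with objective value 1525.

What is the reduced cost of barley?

Check each constraint at x*: labor 205/205 (tight); water 64/77 (slack 13); seed budget 225/225 (tight).
Since water is not tight, its dual is 0.
The binding rows give the dual system: 5·y_labor + 5·y_seed budget = 35 and 2·y_labor + 6·y_seed budget = 32.
This yields shadow prices y_labor = 2.5, y_seed budget = 4.5.
Reduced cost of barley: c₃ − yᵀa₃ = 15 − (2.5·5 + 4.5·1) = 15 − 17 = -2.

-2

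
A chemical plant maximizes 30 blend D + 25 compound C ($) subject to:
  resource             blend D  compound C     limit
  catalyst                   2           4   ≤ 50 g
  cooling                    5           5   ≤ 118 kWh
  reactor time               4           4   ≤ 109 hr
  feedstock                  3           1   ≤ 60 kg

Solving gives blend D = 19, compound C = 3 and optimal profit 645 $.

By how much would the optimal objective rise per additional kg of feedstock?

7

Check each constraint at x*: catalyst 50/50 (tight); cooling 110/118 (slack 8); reactor time 88/109 (slack 21); feedstock 60/60 (tight).
By complementary slackness, y = 0 for the non-binding constraints.
The binding rows give the dual system: 2·y_catalyst + 3·y_feedstock = 30 and 4·y_catalyst + 1·y_feedstock = 25.
→ y_catalyst = 4.5 and y_feedstock = 7.
Shadow price of feedstock = 7.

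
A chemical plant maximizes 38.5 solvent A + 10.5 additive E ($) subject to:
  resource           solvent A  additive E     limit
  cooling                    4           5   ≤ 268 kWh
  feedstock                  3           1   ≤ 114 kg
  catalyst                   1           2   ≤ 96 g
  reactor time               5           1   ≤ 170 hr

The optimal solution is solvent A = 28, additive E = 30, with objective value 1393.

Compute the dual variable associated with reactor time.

3.5

At the optimum: cooling uses 262 of 268 (slack = 6); feedstock uses 114 of 114 (binding); catalyst uses 88 of 96 (slack = 8); reactor time uses 170 of 170 (binding).
Since cooling, catalyst are not tight, their duals are 0.
Dual feasibility on the basic columns requires 3·y_feedstock + 5·y_reactor time = 38.5, 1·y_feedstock + 1·y_reactor time = 10.5.
Solving: y_feedstock = 7, y_reactor time = 3.5.
Shadow price of reactor time = 3.5.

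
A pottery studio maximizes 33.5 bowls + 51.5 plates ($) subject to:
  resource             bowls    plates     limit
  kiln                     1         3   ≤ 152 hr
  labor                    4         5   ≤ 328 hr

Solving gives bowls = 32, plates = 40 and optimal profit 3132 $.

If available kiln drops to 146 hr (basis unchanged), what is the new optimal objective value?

3099

At the optimum: kiln uses 152 of 152 (binding); labor uses 328 of 328 (binding).
The binding rows give the dual system: 1·y_kiln + 4·y_labor = 33.5 and 3·y_kiln + 5·y_labor = 51.5.
→ y_kiln = 5.5 and y_labor = 7.
Δz = y_kiln·Δb = 5.5 × (-6) = -33, so new z* = 3132 − 33 = 3099.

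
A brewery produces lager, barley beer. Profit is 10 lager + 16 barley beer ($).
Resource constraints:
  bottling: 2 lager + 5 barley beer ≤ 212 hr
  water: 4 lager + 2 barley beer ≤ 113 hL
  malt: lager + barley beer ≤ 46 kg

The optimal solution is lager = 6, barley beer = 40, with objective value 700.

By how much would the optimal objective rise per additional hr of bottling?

Binding: bottling and malt. Non-binding: water (9 unused).
By complementary slackness, y = 0 for the non-binding constraint.
From A_Bᵀ y = c: 2·y_bottling + 1·y_malt = 10; 5·y_bottling + 1·y_malt = 16.
This yields shadow prices y_bottling = 2, y_malt = 6.
Shadow price of bottling = 2.

2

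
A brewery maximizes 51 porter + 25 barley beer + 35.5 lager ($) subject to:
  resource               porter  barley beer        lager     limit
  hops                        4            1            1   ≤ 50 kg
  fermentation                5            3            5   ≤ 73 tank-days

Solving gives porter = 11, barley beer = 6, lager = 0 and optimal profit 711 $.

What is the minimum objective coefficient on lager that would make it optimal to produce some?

Both hops and fermentation are binding at x*.
From A_Bᵀ y = c: 4·y_hops + 5·y_fermentation = 51; 1·y_hops + 3·y_fermentation = 25.
→ y_hops = 4 and y_fermentation = 7.
lager enters the basis when its profit ≥ yᵀa₃ = 4·1 + 7·5 = 39.

39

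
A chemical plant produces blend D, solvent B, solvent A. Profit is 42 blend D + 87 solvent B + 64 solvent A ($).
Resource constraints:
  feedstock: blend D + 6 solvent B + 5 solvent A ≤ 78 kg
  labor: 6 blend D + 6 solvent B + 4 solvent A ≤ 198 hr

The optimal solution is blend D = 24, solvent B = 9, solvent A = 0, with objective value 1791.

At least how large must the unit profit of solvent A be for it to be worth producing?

Both feedstock and labor are binding at x*.
Dual feasibility on the basic columns requires 1·y_feedstock + 6·y_labor = 42, 6·y_feedstock + 6·y_labor = 87.
Solving: y_feedstock = 9, y_labor = 5.5.
solvent A enters the basis when its profit ≥ yᵀa₃ = 9·5 + 5.5·4 = 67.

67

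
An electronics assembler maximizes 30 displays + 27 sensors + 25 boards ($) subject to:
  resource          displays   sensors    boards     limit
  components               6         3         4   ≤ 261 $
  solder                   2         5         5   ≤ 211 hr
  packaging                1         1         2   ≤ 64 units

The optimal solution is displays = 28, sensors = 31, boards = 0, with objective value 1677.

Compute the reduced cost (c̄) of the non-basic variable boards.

-6

Binding: components and solder. Non-binding: packaging (5 unused).
By complementary slackness, y = 0 for the non-binding constraint.
Dual feasibility on the basic columns requires 6·y_components + 2·y_solder = 30, 3·y_components + 5·y_solder = 27.
Solving: y_components = 4, y_solder = 3.
Reduced cost of boards: c₃ − yᵀa₃ = 25 − (4·4 + 3·5) = 25 − 31 = -6.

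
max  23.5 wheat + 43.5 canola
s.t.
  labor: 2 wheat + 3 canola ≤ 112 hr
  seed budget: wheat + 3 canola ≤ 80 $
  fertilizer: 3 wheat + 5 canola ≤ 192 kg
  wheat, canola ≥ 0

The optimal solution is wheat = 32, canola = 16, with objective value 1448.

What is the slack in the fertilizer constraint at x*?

16

fertilizer used = 3·32 + 5·16 = 176; slack = 192 − 176 = 16.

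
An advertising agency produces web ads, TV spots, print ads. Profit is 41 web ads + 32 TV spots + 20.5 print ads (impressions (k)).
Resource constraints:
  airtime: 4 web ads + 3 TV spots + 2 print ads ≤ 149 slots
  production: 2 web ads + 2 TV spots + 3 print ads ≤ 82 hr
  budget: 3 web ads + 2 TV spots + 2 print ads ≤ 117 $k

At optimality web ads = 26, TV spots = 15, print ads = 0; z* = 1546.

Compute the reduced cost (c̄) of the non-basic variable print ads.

Check each constraint at x*: airtime 149/149 (tight); production 82/82 (tight); budget 108/117 (slack 9).
Since budget is not tight, its dual is 0.
From A_Bᵀ y = c: 4·y_airtime + 2·y_production = 41; 3·y_airtime + 2·y_production = 32.
This yields shadow prices y_airtime = 9, y_production = 2.5.
Reduced cost of print ads: c₃ − yᵀa₃ = 20.5 − (9·2 + 2.5·3) = 20.5 − 25.5 = -5.

-5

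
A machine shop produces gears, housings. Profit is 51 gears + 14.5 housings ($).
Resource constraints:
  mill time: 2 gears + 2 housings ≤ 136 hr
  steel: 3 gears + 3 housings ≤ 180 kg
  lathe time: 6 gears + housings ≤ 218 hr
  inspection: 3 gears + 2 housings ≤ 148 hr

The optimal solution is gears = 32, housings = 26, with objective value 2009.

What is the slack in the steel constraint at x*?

steel used = 3·32 + 3·26 = 174; slack = 180 − 174 = 6.

6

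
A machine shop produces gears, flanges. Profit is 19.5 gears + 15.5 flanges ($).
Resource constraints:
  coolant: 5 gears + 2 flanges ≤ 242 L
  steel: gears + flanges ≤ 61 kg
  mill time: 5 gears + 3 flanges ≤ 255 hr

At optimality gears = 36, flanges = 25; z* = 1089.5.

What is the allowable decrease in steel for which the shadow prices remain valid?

4.8

Binding constraints: steel, mill time. The basis is B = [[1,1],[5,3]] with det -2.
Per unit decrease in steel, x* moves by d = (1.5, -2.5).
The basis stays optimal until coolant becomes binding; allowable decrease = 4.8 kg.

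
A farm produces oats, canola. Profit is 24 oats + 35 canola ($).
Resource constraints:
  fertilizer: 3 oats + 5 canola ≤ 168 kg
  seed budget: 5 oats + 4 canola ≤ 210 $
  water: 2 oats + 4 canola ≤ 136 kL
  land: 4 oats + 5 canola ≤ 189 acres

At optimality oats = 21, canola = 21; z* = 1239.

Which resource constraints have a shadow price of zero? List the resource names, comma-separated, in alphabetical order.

fertilizer: 168/168 (binding)
seed budget: 189/210 (slack 21)
water: 126/136 (slack 10)
land: 189/189 (binding)
By complementary slackness, a constraint with positive slack has shadow price 0 → seed budget, water.

seed budget, water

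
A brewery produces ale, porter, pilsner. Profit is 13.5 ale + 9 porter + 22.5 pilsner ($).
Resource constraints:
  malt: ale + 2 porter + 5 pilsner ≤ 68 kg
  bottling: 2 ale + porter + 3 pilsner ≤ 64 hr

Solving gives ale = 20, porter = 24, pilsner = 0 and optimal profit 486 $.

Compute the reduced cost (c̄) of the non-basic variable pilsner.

At the optimum: malt uses 68 of 68 (binding); bottling uses 64 of 64 (binding).
From A_Bᵀ y = c: 1·y_malt + 2·y_bottling = 13.5; 2·y_malt + 1·y_bottling = 9.
Solving: y_malt = 1.5, y_bottling = 6.
Reduced cost of pilsner: c₃ − yᵀa₃ = 22.5 − (1.5·5 + 6·3) = 22.5 − 25.5 = -3.

-3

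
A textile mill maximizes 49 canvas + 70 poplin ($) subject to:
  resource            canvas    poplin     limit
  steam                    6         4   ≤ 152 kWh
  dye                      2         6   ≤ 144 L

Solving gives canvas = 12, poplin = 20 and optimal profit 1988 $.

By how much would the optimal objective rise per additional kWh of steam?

5.5

Both steam and dye are binding at x*.
From A_Bᵀ y = c: 6·y_steam + 2·y_dye = 49; 4·y_steam + 6·y_dye = 70.
Solving: y_steam = 5.5, y_dye = 8.
Shadow price of steam = 5.5.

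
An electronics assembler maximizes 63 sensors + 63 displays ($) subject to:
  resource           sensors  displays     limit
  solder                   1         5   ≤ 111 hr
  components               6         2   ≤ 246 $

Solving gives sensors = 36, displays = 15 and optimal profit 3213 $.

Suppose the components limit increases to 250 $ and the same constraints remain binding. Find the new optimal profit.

3249

Both solder and components are binding at x*.
The binding rows give the dual system: 1·y_solder + 6·y_components = 63 and 5·y_solder + 2·y_components = 63.
→ y_solder = 9 and y_components = 9.
Δz = y_components·Δb = 9 × (4) = 36, so new z* = 3213 + 36 = 3249.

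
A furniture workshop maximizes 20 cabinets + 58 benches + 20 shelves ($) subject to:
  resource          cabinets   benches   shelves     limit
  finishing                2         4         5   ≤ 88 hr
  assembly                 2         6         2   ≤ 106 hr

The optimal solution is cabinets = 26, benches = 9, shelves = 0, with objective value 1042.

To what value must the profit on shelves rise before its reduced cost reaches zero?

23

At the optimum: finishing uses 88 of 88 (binding); assembly uses 106 of 106 (binding).
The binding rows give the dual system: 2·y_finishing + 2·y_assembly = 20 and 4·y_finishing + 6·y_assembly = 58.
→ y_finishing = 1 and y_assembly = 9.
shelves enters the basis when its profit ≥ yᵀa₃ = 1·5 + 9·2 = 23.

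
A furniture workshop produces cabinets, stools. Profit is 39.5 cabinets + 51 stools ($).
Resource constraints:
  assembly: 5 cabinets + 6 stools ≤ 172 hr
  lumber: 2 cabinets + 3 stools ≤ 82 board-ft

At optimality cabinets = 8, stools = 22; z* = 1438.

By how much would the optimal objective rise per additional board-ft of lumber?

6

At the optimum: assembly uses 172 of 172 (binding); lumber uses 82 of 82 (binding).
Dual feasibility on the basic columns requires 5·y_assembly + 2·y_lumber = 39.5, 6·y_assembly + 3·y_lumber = 51.
This yields shadow prices y_assembly = 5.5, y_lumber = 6.
Shadow price of lumber = 6.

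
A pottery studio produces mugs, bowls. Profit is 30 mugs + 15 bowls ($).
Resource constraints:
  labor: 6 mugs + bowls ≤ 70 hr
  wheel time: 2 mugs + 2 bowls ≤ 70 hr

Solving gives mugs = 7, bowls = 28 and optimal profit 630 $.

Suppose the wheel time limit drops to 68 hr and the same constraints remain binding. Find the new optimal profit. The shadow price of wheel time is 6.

618

Δb = -2, so new z* = 630 + (6)·(-2) = 630 − 12 = 618.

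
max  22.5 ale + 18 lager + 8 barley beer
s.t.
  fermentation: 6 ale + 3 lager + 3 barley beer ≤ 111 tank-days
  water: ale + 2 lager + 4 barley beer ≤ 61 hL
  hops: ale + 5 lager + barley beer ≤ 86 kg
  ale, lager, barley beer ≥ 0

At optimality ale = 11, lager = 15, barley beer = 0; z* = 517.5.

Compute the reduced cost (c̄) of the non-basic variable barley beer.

Binding: fermentation and hops. Non-binding: water (20 unused).
Slack constraints have shadow price 0 (complementary slackness).
The binding rows give the dual system: 6·y_fermentation + 1·y_hops = 22.5 and 3·y_fermentation + 5·y_hops = 18.
This yields shadow prices y_fermentation = 3.5, y_hops = 1.5.
Reduced cost of barley beer: c₃ − yᵀa₃ = 8 − (3.5·3 + 1.5·1) = 8 − 12 = -4.

-4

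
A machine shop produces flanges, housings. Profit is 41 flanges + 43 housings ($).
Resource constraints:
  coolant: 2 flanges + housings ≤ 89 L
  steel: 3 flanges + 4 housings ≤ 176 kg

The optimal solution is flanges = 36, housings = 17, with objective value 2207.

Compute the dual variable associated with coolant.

Check each constraint at x*: coolant 89/89 (tight); steel 176/176 (tight).
From A_Bᵀ y = c: 2·y_coolant + 3·y_steel = 41; 1·y_coolant + 4·y_steel = 43.
This yields shadow prices y_coolant = 7, y_steel = 9.
Shadow price of coolant = 7.

7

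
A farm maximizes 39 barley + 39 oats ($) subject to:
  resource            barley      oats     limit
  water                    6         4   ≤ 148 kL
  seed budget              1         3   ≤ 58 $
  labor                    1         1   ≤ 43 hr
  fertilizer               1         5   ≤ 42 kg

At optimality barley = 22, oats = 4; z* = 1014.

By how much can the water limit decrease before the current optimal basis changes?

114.4

Binding constraints: water, fertilizer. The basis is B = [[6,4],[1,5]] with det 26.
Per unit decrease in water, x* moves by d = (-0.1923, 0.0385).
The basis stays optimal until barley reaches 0; allowable decrease = 114.4 kL.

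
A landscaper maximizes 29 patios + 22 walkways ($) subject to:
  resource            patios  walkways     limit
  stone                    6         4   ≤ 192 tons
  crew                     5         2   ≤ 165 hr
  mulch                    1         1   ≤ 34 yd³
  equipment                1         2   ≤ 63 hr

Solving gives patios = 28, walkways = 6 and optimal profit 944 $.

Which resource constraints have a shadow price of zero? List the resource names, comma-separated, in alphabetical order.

stone: 192/192 (binding)
crew: 152/165 (slack 13)
mulch: 34/34 (binding)
equipment: 40/63 (slack 23)
By complementary slackness, a constraint with positive slack has shadow price 0 → crew, equipment.

crew, equipment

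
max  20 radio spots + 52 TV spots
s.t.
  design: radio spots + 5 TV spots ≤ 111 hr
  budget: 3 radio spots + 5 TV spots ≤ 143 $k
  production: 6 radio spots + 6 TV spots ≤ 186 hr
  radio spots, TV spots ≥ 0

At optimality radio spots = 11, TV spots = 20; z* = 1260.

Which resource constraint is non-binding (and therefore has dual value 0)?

budget

design: 111/111 (binding)
budget: 133/143 (slack 10)
production: 186/186 (binding)
By complementary slackness, a constraint with positive slack has shadow price 0 → budget.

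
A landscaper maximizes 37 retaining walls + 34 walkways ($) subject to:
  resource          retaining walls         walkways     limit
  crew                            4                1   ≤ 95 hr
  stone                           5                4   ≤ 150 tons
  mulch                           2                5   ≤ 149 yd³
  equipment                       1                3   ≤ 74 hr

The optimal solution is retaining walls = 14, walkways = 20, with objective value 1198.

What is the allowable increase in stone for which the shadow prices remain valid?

Binding constraints: stone, equipment. The basis is B = [[5,4],[1,3]] with det 11.
Per unit increase in stone, x* moves by d = (0.2727, -0.0909).
The basis stays optimal until crew becomes binding; allowable increase = 19 tons.

19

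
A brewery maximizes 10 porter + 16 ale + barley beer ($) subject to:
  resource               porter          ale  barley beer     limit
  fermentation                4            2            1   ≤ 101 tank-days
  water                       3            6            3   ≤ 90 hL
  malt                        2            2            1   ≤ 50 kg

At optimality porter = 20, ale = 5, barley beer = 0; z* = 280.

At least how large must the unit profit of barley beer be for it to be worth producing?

8

At the optimum: fermentation uses 90 of 101 (slack = 11); water uses 90 of 90 (binding); malt uses 50 of 50 (binding).
By complementary slackness, y = 0 for the non-binding constraint.
Dual feasibility on the basic columns requires 3·y_water + 2·y_malt = 10, 6·y_water + 2·y_malt = 16.
Solving: y_water = 2, y_malt = 2.
barley beer enters the basis when its profit ≥ yᵀa₃ = 2·3 + 2·1 = 8.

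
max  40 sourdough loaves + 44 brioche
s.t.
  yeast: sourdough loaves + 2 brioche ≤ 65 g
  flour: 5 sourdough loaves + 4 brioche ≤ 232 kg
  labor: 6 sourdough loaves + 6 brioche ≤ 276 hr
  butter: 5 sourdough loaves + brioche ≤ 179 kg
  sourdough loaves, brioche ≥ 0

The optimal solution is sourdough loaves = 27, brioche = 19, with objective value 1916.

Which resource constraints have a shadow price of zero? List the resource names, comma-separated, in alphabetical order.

butter, flour

yeast: 65/65 (binding)
flour: 211/232 (slack 21)
labor: 276/276 (binding)
butter: 154/179 (slack 25)
By complementary slackness, a constraint with positive slack has shadow price 0 → butter, flour.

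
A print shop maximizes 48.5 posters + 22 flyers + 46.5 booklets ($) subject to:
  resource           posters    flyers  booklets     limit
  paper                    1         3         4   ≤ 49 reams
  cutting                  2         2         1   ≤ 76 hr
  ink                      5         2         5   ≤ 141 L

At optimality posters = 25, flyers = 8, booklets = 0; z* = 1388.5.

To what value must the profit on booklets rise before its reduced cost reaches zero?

51.5

Check each constraint at x*: paper 49/49 (tight); cutting 66/76 (slack 10); ink 141/141 (tight).
Slack constraints have shadow price 0 (complementary slackness).
From A_Bᵀ y = c: 1·y_paper + 5·y_ink = 48.5; 3·y_paper + 2·y_ink = 22.
Solving: y_paper = 1, y_ink = 9.5.
booklets enters the basis when its profit ≥ yᵀa₃ = 1·4 + 9.5·5 = 51.5.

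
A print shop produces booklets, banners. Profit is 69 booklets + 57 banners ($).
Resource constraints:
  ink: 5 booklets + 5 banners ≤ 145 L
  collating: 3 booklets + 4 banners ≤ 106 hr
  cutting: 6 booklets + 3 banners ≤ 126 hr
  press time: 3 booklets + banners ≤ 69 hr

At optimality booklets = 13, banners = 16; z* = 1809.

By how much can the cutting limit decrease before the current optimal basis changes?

Binding constraints: ink, cutting. The basis is B = [[5,5],[6,3]] with det -15.
Per unit decrease in cutting, x* moves by d = (-0.3333, 0.3333).
The basis stays optimal until collating becomes binding; allowable decrease = 9 hr.

9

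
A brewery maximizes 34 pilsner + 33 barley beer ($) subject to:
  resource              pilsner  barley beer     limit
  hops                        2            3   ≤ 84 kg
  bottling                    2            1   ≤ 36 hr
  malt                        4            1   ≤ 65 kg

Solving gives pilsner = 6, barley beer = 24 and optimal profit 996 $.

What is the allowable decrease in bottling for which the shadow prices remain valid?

Binding constraints: hops, bottling. The basis is B = [[2,3],[2,1]] with det -4.
Per unit decrease in bottling, x* moves by d = (-0.75, 0.5).
The basis stays optimal until pilsner reaches 0; allowable decrease = 8 hr.

8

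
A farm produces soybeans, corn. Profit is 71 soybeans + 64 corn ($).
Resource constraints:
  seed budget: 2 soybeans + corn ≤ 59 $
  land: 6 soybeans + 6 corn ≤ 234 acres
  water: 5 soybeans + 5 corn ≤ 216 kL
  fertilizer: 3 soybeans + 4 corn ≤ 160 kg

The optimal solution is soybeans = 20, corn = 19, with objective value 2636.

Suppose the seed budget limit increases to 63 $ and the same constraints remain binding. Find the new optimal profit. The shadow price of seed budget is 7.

2664

Δb = 4, so new z* = 2636 + (7)·(4) = 2636 + 28 = 2664.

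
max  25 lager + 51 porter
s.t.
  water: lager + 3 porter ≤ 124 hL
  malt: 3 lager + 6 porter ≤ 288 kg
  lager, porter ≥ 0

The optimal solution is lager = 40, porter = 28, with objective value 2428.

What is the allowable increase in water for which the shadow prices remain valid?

20

Binding constraints: water, malt. The basis is B = [[1,3],[3,6]] with det -3.
Per unit increase in water, x* moves by d = (-2, 1).
The basis stays optimal until lager reaches 0; allowable increase = 20 hL.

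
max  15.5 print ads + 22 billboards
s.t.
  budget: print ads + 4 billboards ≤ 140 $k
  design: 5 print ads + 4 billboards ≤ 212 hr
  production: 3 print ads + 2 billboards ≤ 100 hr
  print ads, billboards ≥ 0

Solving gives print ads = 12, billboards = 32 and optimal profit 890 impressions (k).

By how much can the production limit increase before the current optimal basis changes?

Binding constraints: budget, production. The basis is B = [[1,4],[3,2]] with det -10.
Per unit increase in production, x* moves by d = (0.4, -0.1).
The basis stays optimal until design becomes binding; allowable increase = 15 hr.

15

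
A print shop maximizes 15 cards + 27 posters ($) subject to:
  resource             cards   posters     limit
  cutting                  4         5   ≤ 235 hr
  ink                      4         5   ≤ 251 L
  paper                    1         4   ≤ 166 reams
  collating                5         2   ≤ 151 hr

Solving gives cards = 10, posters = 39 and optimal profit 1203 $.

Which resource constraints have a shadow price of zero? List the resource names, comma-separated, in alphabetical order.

collating, ink

cutting: 235/235 (binding)
ink: 235/251 (slack 16)
paper: 166/166 (binding)
collating: 128/151 (slack 23)
By complementary slackness, a constraint with positive slack has shadow price 0 → collating, ink.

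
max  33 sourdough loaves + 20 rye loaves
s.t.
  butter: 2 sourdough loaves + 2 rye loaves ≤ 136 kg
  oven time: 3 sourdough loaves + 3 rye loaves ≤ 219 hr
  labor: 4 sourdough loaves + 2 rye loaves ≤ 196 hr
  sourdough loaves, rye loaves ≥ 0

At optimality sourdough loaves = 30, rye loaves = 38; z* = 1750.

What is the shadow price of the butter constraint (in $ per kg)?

3.5

Check each constraint at x*: butter 136/136 (tight); oven time 204/219 (slack 15); labor 196/196 (tight).
Slack constraints have shadow price 0 (complementary slackness).
The binding rows give the dual system: 2·y_butter + 4·y_labor = 33 and 2·y_butter + 2·y_labor = 20.
This yields shadow prices y_butter = 3.5, y_labor = 6.5.
Shadow price of butter = 3.5.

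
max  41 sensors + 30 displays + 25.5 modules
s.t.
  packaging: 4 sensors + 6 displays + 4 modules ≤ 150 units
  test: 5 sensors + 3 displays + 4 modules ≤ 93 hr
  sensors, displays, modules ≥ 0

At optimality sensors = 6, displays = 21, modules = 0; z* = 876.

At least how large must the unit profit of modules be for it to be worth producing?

34

At the optimum: packaging uses 150 of 150 (binding); test uses 93 of 93 (binding).
The binding rows give the dual system: 4·y_packaging + 5·y_test = 41 and 6·y_packaging + 3·y_test = 30.
This yields shadow prices y_packaging = 1.5, y_test = 7.
modules enters the basis when its profit ≥ yᵀa₃ = 1.5·4 + 7·4 = 34.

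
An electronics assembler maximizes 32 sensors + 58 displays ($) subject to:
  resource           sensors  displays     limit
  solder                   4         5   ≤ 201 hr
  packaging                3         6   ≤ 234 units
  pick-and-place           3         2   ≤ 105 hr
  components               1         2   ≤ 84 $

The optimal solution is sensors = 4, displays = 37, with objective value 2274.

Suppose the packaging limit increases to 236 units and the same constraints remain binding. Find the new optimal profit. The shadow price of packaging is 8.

Δb = 2, so new z* = 2274 + (8)·(2) = 2274 + 16 = 2290.

2290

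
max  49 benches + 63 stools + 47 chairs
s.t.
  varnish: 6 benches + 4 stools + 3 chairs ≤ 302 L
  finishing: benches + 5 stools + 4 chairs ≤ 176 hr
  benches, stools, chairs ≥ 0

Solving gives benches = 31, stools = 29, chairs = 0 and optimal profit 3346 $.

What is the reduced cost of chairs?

At the optimum: varnish uses 302 of 302 (binding); finishing uses 176 of 176 (binding).
The binding rows give the dual system: 6·y_varnish + 1·y_finishing = 49 and 4·y_varnish + 5·y_finishing = 63.
This yields shadow prices y_varnish = 7, y_finishing = 7.
Reduced cost of chairs: c₃ − yᵀa₃ = 47 − (7·3 + 7·4) = 47 − 49 = -2.

-2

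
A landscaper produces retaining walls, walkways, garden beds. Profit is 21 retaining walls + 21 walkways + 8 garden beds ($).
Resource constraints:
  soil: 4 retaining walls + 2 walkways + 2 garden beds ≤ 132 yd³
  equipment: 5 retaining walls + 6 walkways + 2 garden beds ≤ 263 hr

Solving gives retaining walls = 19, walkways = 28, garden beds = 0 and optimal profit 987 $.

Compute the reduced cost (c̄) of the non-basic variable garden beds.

-1

At the optimum: soil uses 132 of 132 (binding); equipment uses 263 of 263 (binding).
From A_Bᵀ y = c: 4·y_soil + 5·y_equipment = 21; 2·y_soil + 6·y_equipment = 21.
Solving: y_soil = 1.5, y_equipment = 3.
Reduced cost of garden beds: c₃ − yᵀa₃ = 8 − (1.5·2 + 3·2) = 8 − 9 = -1.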